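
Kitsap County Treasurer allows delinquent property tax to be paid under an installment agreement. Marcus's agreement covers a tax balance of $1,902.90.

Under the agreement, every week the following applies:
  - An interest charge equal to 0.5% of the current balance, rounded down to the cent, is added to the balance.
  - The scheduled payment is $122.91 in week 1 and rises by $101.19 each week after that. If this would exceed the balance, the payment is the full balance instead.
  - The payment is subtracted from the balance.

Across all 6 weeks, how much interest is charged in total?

Week 1: $1,902.90 +$9.51 interest = $1,912.41; pay $122.91 → $1,789.50
Week 2: $1,789.50 +$8.94 interest = $1,798.44; pay $224.10 → $1,574.34
Week 3: $1,574.34 +$7.87 interest = $1,582.21; pay $325.29 → $1,256.92
Week 4: $1,256.92 +$6.28 interest = $1,263.20; pay $426.48 → $836.72
Week 5: $836.72 +$4.18 interest = $840.90; pay $527.67 → $313.23
Week 6: $313.23 +$1.56 interest = $314.79; pay $314.79 → $0.00
Total interest: $9.51 + $8.94 + $7.87 + $6.28 + $4.18 + $1.56 = $38.34

$38.34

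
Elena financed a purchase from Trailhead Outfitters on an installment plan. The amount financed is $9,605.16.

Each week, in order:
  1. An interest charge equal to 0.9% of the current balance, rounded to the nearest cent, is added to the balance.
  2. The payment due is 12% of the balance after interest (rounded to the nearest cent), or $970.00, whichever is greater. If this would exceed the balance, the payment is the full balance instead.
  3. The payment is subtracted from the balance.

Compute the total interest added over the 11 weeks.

Week 1: opening $9,605.16; interest $86.45 → $9,691.61; payment $1,162.99; balance $8,528.62
Week 2: opening $8,528.62; interest $76.76 → $8,605.38; payment $1,032.65; balance $7,572.73
Week 3: opening $7,572.73; interest $68.15 → $7,640.88; payment $970.00; balance $6,670.88
Week 4: opening $6,670.88; interest $60.04 → $6,730.92; payment $970.00; balance $5,760.92
Week 5: opening $5,760.92; interest $51.85 → $5,812.77; payment $970.00; balance $4,842.77
Week 6: opening $4,842.77; interest $43.58 → $4,886.35; payment $970.00; balance $3,916.35
Week 7: opening $3,916.35; interest $35.25 → $3,951.60; payment $970.00; balance $2,981.60
Week 8: opening $2,981.60; interest $26.83 → $3,008.43; payment $970.00; balance $2,038.43
Week 9: opening $2,038.43; interest $18.35 → $2,056.78; payment $970.00; balance $1,086.78
Week 10: opening $1,086.78; interest $9.78 → $1,096.56; payment $970.00; balance $126.56
Week 11: opening $126.56; interest $1.14 → $127.70; payment $127.70; balance $0.00
Total interest: $86.45 + $76.76 + $68.15 + $60.04 + $51.85 + $43.58 + $35.25 + $26.83 + $18.35 + $9.78 + $1.14 = $478.18

$478.18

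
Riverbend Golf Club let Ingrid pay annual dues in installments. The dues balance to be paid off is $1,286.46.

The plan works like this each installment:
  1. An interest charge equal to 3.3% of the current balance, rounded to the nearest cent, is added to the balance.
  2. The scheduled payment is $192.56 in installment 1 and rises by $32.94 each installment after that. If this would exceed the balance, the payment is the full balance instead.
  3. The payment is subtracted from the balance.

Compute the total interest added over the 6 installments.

Installment 1: $1,286.46 +$42.45 interest = $1,328.91; pay $192.56 → $1,136.35
Installment 2: $1,136.35 +$37.50 interest = $1,173.85; pay $225.50 → $948.35
Installment 3: $948.35 +$31.30 interest = $979.65; pay $258.44 → $721.21
Installment 4: $721.21 +$23.80 interest = $745.01; pay $291.38 → $453.63
Installment 5: $453.63 +$14.97 interest = $468.60; pay $324.32 → $144.28
Installment 6: $144.28 +$4.76 interest = $149.04; pay $149.04 → $0.00
Total interest: $42.45 + $37.50 + $31.30 + $23.80 + $14.97 + $4.76 = $154.78

$154.78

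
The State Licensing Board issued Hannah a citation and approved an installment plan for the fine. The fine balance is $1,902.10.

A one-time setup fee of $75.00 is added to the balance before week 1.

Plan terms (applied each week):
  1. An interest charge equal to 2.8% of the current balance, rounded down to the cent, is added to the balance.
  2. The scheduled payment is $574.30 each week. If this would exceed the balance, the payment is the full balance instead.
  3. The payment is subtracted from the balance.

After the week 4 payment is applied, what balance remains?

$0.00

# | Opening | Interest | Payment | End bal
1 | $1,977.10 | $55.35 | $574.30 | $1,458.15
2 | $1,458.15 | $40.82 | $574.30 | $924.67
3 | $924.67 | $25.89 | $574.30 | $376.26
4 | $376.26 | $10.53 | $386.79 | $0.00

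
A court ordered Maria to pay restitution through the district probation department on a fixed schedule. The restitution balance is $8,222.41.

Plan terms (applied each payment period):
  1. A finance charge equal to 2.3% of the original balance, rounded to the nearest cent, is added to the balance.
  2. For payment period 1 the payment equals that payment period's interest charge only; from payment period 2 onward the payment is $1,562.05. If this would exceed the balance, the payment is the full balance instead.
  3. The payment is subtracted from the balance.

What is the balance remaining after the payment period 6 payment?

$1,357.76

# | Opening | Interest | Payment | End bal
1 | $8,222.41 | $189.12 | $189.12 | $8,222.41
2 | $8,222.41 | $189.12 | $1,562.05 | $6,849.48
3 | $6,849.48 | $189.12 | $1,562.05 | $5,476.55
4 | $5,476.55 | $189.12 | $1,562.05 | $4,103.62
5 | $4,103.62 | $189.12 | $1,562.05 | $2,730.69
6 | $2,730.69 | $189.12 | $1,562.05 | $1,357.76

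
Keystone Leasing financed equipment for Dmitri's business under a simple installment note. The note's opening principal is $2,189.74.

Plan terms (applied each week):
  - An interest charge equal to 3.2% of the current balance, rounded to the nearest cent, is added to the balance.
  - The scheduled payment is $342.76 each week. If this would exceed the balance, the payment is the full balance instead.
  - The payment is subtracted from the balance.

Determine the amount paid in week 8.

Week 1: opening $2,189.74; interest $70.07 → $2,259.81; payment $342.76; balance $1,917.05
Week 2: opening $1,917.05; interest $61.35 → $1,978.40; payment $342.76; balance $1,635.64
Week 3: opening $1,635.64; interest $52.34 → $1,687.98; payment $342.76; balance $1,345.22
Week 4: opening $1,345.22; interest $43.05 → $1,388.27; payment $342.76; balance $1,045.51
Week 5: opening $1,045.51; interest $33.46 → $1,078.97; payment $342.76; balance $736.21
Week 6: opening $736.21; interest $23.56 → $759.77; payment $342.76; balance $417.01
Week 7: opening $417.01; interest $13.34 → $430.35; payment $342.76; balance $87.59
Week 8: opening $87.59; interest $2.80 → $90.39; payment $90.39; balance $0.00

$90.39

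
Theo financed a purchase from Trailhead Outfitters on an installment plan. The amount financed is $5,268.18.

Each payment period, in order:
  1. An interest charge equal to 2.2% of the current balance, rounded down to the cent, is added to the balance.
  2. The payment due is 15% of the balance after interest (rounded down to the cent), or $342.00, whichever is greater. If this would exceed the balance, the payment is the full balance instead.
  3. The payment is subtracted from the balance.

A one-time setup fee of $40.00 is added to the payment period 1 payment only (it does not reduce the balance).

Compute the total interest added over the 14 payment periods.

$712.77

# | Opening | Interest | Payment | Fee | End bal
1 | $5,268.18 | $115.89 | $807.61 | $40.00 | $4,576.46
2 | $4,576.46 | $100.68 | $701.57 | — | $3,975.57
3 | $3,975.57 | $87.46 | $609.45 | — | $3,453.58
4 | $3,453.58 | $75.97 | $529.43 | — | $3,000.12
5 | $3,000.12 | $66.00 | $459.91 | — | $2,606.21
6 | $2,606.21 | $57.33 | $399.53 | — | $2,264.01
7 | $2,264.01 | $49.80 | $347.07 | — | $1,966.74
8 | $1,966.74 | $43.26 | $342.00 | — | $1,668.00
9 | $1,668.00 | $36.69 | $342.00 | — | $1,362.69
10 | $1,362.69 | $29.97 | $342.00 | — | $1,050.66
11 | $1,050.66 | $23.11 | $342.00 | — | $731.77
12 | $731.77 | $16.09 | $342.00 | — | $405.86
13 | $405.86 | $8.92 | $342.00 | — | $72.78
14 | $72.78 | $1.60 | $74.38 | — | $0.00
Total interest: $115.89 + $100.68 + $87.46 + $75.97 + $66.00 + $57.33 + $49.80 + $43.26 + $36.69 + $29.97 + $23.11 + $16.09 + $8.92 + $1.60 = $712.77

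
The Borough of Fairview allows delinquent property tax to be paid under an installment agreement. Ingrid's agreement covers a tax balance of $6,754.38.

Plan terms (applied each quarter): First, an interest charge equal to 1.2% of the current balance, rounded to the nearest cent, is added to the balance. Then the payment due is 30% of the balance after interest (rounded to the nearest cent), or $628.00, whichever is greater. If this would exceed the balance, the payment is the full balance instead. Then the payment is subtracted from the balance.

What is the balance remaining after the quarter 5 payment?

$1,093.38

Quarter 1: opening $6,754.38; interest $81.05 → $6,835.43; payment $2,050.63; balance $4,784.80
Quarter 2: opening $4,784.80; interest $57.42 → $4,842.22; payment $1,452.67; balance $3,389.55
Quarter 3: opening $3,389.55; interest $40.67 → $3,430.22; payment $1,029.07; balance $2,401.15
Quarter 4: opening $2,401.15; interest $28.81 → $2,429.96; payment $728.99; balance $1,700.97
Quarter 5: opening $1,700.97; interest $20.41 → $1,721.38; payment $628.00; balance $1,093.38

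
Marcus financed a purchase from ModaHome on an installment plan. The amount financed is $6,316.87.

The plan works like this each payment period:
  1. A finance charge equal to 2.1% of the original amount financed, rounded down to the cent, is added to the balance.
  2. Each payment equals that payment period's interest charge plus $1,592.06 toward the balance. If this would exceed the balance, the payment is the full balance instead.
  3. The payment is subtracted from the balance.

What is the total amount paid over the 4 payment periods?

Payment period 1: opening $6,316.87; interest $132.65 → $6,449.52; payment $1,724.71; balance $4,724.81
Payment period 2: opening $4,724.81; interest $132.65 → $4,857.46; payment $1,724.71; balance $3,132.75
Payment period 3: opening $3,132.75; interest $132.65 → $3,265.40; payment $1,724.71; balance $1,540.69
Payment period 4: opening $1,540.69; interest $132.65 → $1,673.34; payment $1,673.34; balance $0.00
Total paid: $6,847.47

$6,847.47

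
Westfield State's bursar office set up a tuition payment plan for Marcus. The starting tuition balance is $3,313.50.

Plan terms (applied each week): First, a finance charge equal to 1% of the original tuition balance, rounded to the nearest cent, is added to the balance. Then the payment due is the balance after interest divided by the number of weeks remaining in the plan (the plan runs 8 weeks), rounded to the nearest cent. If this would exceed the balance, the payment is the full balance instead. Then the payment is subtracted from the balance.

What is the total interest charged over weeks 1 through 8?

$265.12

# | Opening | Interest | Payment | End bal
1 | $3,313.50 | $33.14 | $418.33 | $2,928.31
2 | $2,928.31 | $33.14 | $423.06 | $2,538.39
3 | $2,538.39 | $33.14 | $428.59 | $2,142.94
4 | $2,142.94 | $33.14 | $435.22 | $1,740.86
5 | $1,740.86 | $33.14 | $443.50 | $1,330.50
6 | $1,330.50 | $33.14 | $454.55 | $909.09
7 | $909.09 | $33.14 | $471.12 | $471.11
8 | $471.11 | $33.14 | $504.25 | $0.00
Total interest: $33.14 + $33.14 + $33.14 + $33.14 + $33.14 + $33.14 + $33.14 + $33.14 = $265.12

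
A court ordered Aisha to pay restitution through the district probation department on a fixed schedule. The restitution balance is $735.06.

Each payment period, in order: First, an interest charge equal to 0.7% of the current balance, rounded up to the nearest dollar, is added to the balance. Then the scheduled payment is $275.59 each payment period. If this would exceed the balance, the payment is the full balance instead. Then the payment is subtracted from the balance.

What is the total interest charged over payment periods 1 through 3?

Payment period 1: opening $735.06; interest $6.00 → $741.06; payment $275.59; balance $465.47
Payment period 2: opening $465.47; interest $4.00 → $469.47; payment $275.59; balance $193.88
Payment period 3: opening $193.88; interest $2.00 → $195.88; payment $195.88; balance $0.00
Total interest: $6.00 + $4.00 + $2.00 = $12.00

$12.00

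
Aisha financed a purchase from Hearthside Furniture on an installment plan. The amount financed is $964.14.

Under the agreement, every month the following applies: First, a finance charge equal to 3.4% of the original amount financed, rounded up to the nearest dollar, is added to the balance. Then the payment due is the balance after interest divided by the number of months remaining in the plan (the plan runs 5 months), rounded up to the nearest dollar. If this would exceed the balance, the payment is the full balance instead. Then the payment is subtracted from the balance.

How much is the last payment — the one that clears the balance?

$267.14

Month 1: opening $964.14; interest $33.00 → $997.14; payment $200.00; balance $797.14
Month 2: opening $797.14; interest $33.00 → $830.14; payment $208.00; balance $622.14
Month 3: opening $622.14; interest $33.00 → $655.14; payment $219.00; balance $436.14
Month 4: opening $436.14; interest $33.00 → $469.14; payment $235.00; balance $234.14
Month 5: opening $234.14; interest $33.00 → $267.14; payment $267.14; balance $0.00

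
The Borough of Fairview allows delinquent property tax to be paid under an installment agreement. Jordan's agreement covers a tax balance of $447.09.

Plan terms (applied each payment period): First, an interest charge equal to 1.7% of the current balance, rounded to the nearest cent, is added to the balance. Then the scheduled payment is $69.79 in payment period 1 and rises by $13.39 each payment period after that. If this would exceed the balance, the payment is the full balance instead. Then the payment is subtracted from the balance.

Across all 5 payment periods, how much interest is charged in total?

$24.95

Payment period 1: opening $447.09; interest $7.60 → $454.69; payment $69.79; balance $384.90
Payment period 2: opening $384.90; interest $6.54 → $391.44; payment $83.18; balance $308.26
Payment period 3: opening $308.26; interest $5.24 → $313.50; payment $96.57; balance $216.93
Payment period 4: opening $216.93; interest $3.69 → $220.62; payment $109.96; balance $110.66
Payment period 5: opening $110.66; interest $1.88 → $112.54; payment $112.54; balance $0.00
Total interest: $7.60 + $6.54 + $5.24 + $3.69 + $1.88 = $24.95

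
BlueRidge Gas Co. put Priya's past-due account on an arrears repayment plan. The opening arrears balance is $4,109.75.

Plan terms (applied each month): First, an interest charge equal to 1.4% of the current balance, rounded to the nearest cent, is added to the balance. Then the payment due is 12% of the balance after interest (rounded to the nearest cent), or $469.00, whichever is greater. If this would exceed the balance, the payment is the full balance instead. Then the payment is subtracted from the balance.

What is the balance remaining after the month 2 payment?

Month 1: opening $4,109.75; interest $57.54 → $4,167.29; payment $500.07; balance $3,667.22
Month 2: opening $3,667.22; interest $51.34 → $3,718.56; payment $469.00; balance $3,249.56

$3,249.56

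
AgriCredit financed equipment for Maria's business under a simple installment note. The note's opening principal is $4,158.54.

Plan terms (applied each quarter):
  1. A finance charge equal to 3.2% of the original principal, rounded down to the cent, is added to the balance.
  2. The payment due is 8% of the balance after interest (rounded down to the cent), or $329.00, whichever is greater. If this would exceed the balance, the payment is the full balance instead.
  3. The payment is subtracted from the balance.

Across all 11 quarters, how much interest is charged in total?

Quarter 1: $4,158.54 +$133.07 interest = $4,291.61; pay $343.32 → $3,948.29
Quarter 2: $3,948.29 +$133.07 interest = $4,081.36; pay $329.00 → $3,752.36
Quarter 3: $3,752.36 +$133.07 interest = $3,885.43; pay $329.00 → $3,556.43
Quarter 4: $3,556.43 +$133.07 interest = $3,689.50; pay $329.00 → $3,360.50
Quarter 5: $3,360.50 +$133.07 interest = $3,493.57; pay $329.00 → $3,164.57
Quarter 6: $3,164.57 +$133.07 interest = $3,297.64; pay $329.00 → $2,968.64
Quarter 7: $2,968.64 +$133.07 interest = $3,101.71; pay $329.00 → $2,772.71
Quarter 8: $2,772.71 +$133.07 interest = $2,905.78; pay $329.00 → $2,576.78
Quarter 9: $2,576.78 +$133.07 interest = $2,709.85; pay $329.00 → $2,380.85
Quarter 10: $2,380.85 +$133.07 interest = $2,513.92; pay $329.00 → $2,184.92
Quarter 11: $2,184.92 +$133.07 interest = $2,317.99; pay $329.00 → $1,988.99
Total interest: $133.07 + $133.07 + $133.07 + $133.07 + $133.07 + $133.07 + $133.07 + $133.07 + $133.07 + $133.07 + $133.07 = $1,463.77

$1,463.77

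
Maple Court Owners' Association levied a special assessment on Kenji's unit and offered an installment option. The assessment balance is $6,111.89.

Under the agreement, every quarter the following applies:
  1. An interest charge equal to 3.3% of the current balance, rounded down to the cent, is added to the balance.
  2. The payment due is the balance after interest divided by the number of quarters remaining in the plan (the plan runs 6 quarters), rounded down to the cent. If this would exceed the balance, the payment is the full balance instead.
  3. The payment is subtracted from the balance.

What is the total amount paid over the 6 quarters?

$6,857.93

# | Opening | Interest | Payment | End bal
1 | $6,111.89 | $201.69 | $1,052.26 | $5,261.32
2 | $5,261.32 | $173.62 | $1,086.98 | $4,347.96
3 | $4,347.96 | $143.48 | $1,122.86 | $3,368.58
4 | $3,368.58 | $111.16 | $1,159.91 | $2,319.83
5 | $2,319.83 | $76.55 | $1,198.19 | $1,198.19
6 | $1,198.19 | $39.54 | $1,237.73 | $0.00
Total paid: $6,857.93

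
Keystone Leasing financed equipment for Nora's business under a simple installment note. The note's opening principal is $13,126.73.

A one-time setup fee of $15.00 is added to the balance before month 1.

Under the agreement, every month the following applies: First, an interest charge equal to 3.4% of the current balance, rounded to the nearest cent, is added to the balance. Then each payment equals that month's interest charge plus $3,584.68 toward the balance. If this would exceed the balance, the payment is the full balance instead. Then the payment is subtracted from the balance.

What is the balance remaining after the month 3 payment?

Month 1: opening $13,141.73; interest $446.82 → $13,588.55; payment $4,031.50; balance $9,557.05
Month 2: opening $9,557.05; interest $324.94 → $9,881.99; payment $3,909.62; balance $5,972.37
Month 3: opening $5,972.37; interest $203.06 → $6,175.43; payment $3,787.74; balance $2,387.69

$2,387.69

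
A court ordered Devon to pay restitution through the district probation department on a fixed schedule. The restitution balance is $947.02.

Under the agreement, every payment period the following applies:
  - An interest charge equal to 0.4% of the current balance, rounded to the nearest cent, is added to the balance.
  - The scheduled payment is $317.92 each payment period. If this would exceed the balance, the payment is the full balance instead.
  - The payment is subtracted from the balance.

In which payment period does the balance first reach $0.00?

Payment period 1: $947.02 +$3.79 interest = $950.81; pay $317.92 → $632.89
Payment period 2: $632.89 +$2.53 interest = $635.42; pay $317.92 → $317.50
Payment period 3: $317.50 +$1.27 interest = $318.77; pay $317.92 → $0.85
Payment period 4: $0.85 +$0.00 interest = $0.85; pay $0.85 → $0.00
Balance reaches $0.00 in payment period 4.

4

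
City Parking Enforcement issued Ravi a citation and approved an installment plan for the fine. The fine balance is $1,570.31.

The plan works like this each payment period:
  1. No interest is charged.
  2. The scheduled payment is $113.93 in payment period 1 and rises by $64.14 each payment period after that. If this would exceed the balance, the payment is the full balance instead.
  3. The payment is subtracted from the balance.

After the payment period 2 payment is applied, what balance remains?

Payment period 1: $1,570.31 − $113.93 → $1,456.38
Payment period 2: $1,456.38 − $178.07 → $1,278.31

$1,278.31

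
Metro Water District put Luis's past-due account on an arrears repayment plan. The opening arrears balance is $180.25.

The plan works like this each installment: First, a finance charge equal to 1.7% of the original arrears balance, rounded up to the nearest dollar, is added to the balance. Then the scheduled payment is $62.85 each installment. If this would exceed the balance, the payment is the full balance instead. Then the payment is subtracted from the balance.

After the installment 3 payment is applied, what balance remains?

$3.70

Installment 1: $180.25 +$4.00 interest = $184.25; pay $62.85 → $121.40
Installment 2: $121.40 +$4.00 interest = $125.40; pay $62.85 → $62.55
Installment 3: $62.55 +$4.00 interest = $66.55; pay $62.85 → $3.70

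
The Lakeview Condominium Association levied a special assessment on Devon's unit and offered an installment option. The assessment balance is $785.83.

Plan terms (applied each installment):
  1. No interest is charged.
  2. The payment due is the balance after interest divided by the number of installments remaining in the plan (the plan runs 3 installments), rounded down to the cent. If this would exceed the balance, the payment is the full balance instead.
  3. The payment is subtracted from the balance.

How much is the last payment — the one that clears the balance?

$261.95

Installment 1: opening $785.83; payment $261.94; balance $523.89
Installment 2: opening $523.89; payment $261.94; balance $261.95
Installment 3: opening $261.95; payment $261.95; balance $0.00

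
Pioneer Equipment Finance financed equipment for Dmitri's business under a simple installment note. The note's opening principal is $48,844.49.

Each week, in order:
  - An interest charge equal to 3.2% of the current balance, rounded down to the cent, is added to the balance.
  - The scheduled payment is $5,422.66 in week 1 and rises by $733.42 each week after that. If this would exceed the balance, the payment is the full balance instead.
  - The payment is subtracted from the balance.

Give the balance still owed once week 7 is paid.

$2,840.44

Week 1: opening $48,844.49; interest $1,563.02 → $50,407.51; payment $5,422.66; balance $44,984.85
Week 2: opening $44,984.85; interest $1,439.51 → $46,424.36; payment $6,156.08; balance $40,268.28
Week 3: opening $40,268.28; interest $1,288.58 → $41,556.86; payment $6,889.50; balance $34,667.36
Week 4: opening $34,667.36; interest $1,109.35 → $35,776.71; payment $7,622.92; balance $28,153.79
Week 5: opening $28,153.79; interest $900.92 → $29,054.71; payment $8,356.34; balance $20,698.37
Week 6: opening $20,698.37; interest $662.34 → $21,360.71; payment $9,089.76; balance $12,270.95
Week 7: opening $12,270.95; interest $392.67 → $12,663.62; payment $9,823.18; balance $2,840.44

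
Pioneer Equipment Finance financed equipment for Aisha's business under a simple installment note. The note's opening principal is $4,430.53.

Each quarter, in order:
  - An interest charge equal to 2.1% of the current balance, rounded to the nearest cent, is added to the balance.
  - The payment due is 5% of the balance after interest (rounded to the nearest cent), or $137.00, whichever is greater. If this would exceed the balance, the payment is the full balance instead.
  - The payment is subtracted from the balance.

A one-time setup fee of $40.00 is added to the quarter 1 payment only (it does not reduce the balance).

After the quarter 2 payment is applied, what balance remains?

$4,168.26

Quarter 1: opening $4,430.53; interest $93.04 → $4,523.57; payment $226.18 (+ $40.00 fee); balance $4,297.39
Quarter 2: opening $4,297.39; interest $90.25 → $4,387.64; payment $219.38; balance $4,168.26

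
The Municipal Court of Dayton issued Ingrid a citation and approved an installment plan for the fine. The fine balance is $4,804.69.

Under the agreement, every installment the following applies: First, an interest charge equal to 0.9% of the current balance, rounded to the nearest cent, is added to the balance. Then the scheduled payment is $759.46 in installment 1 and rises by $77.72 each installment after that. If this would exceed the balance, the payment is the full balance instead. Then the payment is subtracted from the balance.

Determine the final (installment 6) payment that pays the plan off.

Installment 1: $4,804.69 +$43.24 interest = $4,847.93; pay $759.46 → $4,088.47
Installment 2: $4,088.47 +$36.80 interest = $4,125.27; pay $837.18 → $3,288.09
Installment 3: $3,288.09 +$29.59 interest = $3,317.68; pay $914.90 → $2,402.78
Installment 4: $2,402.78 +$21.63 interest = $2,424.41; pay $992.62 → $1,431.79
Installment 5: $1,431.79 +$12.89 interest = $1,444.68; pay $1,070.34 → $374.34
Installment 6: $374.34 +$3.37 interest = $377.71; pay $377.71 → $0.00

$377.71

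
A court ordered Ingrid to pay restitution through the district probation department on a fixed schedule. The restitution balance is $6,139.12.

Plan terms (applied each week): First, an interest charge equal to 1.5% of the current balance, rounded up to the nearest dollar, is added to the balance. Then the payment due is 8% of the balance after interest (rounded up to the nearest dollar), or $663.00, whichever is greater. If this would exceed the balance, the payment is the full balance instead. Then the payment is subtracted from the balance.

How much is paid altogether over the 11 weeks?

Week 1: opening $6,139.12; interest $93.00 → $6,232.12; payment $663.00; balance $5,569.12
Week 2: opening $5,569.12; interest $84.00 → $5,653.12; payment $663.00; balance $4,990.12
Week 3: opening $4,990.12; interest $75.00 → $5,065.12; payment $663.00; balance $4,402.12
Week 4: opening $4,402.12; interest $67.00 → $4,469.12; payment $663.00; balance $3,806.12
Week 5: opening $3,806.12; interest $58.00 → $3,864.12; payment $663.00; balance $3,201.12
Week 6: opening $3,201.12; interest $49.00 → $3,250.12; payment $663.00; balance $2,587.12
Week 7: opening $2,587.12; interest $39.00 → $2,626.12; payment $663.00; balance $1,963.12
Week 8: opening $1,963.12; interest $30.00 → $1,993.12; payment $663.00; balance $1,330.12
Week 9: opening $1,330.12; interest $20.00 → $1,350.12; payment $663.00; balance $687.12
Week 10: opening $687.12; interest $11.00 → $698.12; payment $663.00; balance $35.12
Week 11: opening $35.12; interest $1.00 → $36.12; payment $36.12; balance $0.00
Total paid: $6,666.12

$6,666.12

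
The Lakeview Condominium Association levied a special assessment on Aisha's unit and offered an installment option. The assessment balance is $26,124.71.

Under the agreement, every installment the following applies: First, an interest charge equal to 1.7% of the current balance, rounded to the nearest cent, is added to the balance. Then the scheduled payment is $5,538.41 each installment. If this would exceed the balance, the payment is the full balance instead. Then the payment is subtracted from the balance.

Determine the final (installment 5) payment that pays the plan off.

$5,310.79

Installment 1: $26,124.71 +$444.12 interest = $26,568.83; pay $5,538.41 → $21,030.42
Installment 2: $21,030.42 +$357.52 interest = $21,387.94; pay $5,538.41 → $15,849.53
Installment 3: $15,849.53 +$269.44 interest = $16,118.97; pay $5,538.41 → $10,580.56
Installment 4: $10,580.56 +$179.87 interest = $10,760.43; pay $5,538.41 → $5,222.02
Installment 5: $5,222.02 +$88.77 interest = $5,310.79; pay $5,310.79 → $0.00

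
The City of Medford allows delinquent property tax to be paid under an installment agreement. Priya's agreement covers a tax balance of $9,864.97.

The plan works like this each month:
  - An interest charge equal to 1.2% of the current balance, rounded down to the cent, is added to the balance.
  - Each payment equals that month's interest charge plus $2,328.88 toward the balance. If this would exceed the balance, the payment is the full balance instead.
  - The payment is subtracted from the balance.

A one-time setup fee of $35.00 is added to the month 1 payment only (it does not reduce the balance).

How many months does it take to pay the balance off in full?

# | Opening | Interest | Payment | Fee | End bal
1 | $9,864.97 | $118.37 | $2,447.25 | $35.00 | $7,536.09
2 | $7,536.09 | $90.43 | $2,419.31 | — | $5,207.21
3 | $5,207.21 | $62.48 | $2,391.36 | — | $2,878.33
4 | $2,878.33 | $34.53 | $2,363.41 | — | $549.45
5 | $549.45 | $6.59 | $556.04 | — | $0.00
Balance reaches $0.00 in month 5.

5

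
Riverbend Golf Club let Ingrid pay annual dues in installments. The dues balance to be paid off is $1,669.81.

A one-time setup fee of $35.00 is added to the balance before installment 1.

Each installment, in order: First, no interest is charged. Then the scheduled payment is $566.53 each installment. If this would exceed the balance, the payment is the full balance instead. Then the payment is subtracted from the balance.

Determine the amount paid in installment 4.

$5.22

# | Opening | Payment | End bal
1 | $1,704.81 | $566.53 | $1,138.28
2 | $1,138.28 | $566.53 | $571.75
3 | $571.75 | $566.53 | $5.22
4 | $5.22 | $5.22 | $0.00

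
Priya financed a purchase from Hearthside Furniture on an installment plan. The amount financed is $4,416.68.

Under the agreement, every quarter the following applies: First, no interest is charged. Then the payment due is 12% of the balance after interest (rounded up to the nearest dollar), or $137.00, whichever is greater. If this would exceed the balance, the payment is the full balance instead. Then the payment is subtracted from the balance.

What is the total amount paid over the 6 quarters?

$2,368.00

Quarter 1: opening $4,416.68; payment $531.00; balance $3,885.68
Quarter 2: opening $3,885.68; payment $467.00; balance $3,418.68
Quarter 3: opening $3,418.68; payment $411.00; balance $3,007.68
Quarter 4: opening $3,007.68; payment $361.00; balance $2,646.68
Quarter 5: opening $2,646.68; payment $318.00; balance $2,328.68
Quarter 6: opening $2,328.68; payment $280.00; balance $2,048.68
Total paid: $2,368.00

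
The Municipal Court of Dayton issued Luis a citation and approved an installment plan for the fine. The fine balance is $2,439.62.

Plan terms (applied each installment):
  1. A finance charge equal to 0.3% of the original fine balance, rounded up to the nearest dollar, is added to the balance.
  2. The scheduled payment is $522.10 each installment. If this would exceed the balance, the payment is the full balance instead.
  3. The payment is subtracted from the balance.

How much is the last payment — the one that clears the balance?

# | Opening | Interest | Payment | End bal
1 | $2,439.62 | $8.00 | $522.10 | $1,925.52
2 | $1,925.52 | $8.00 | $522.10 | $1,411.42
3 | $1,411.42 | $8.00 | $522.10 | $897.32
4 | $897.32 | $8.00 | $522.10 | $383.22
5 | $383.22 | $8.00 | $391.22 | $0.00

$391.22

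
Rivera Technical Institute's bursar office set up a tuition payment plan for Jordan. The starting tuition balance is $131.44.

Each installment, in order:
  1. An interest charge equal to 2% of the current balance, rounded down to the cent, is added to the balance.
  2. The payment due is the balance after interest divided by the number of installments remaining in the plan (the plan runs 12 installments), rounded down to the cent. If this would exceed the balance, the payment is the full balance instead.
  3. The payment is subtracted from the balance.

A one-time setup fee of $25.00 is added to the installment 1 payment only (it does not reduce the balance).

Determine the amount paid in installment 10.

# | Opening | Interest | Payment | Fee | End bal
1 | $131.44 | $2.62 | $11.17 | $25.00 | $122.89
2 | $122.89 | $2.45 | $11.39 | — | $113.95
3 | $113.95 | $2.27 | $11.62 | — | $104.60
4 | $104.60 | $2.09 | $11.85 | — | $94.84
5 | $94.84 | $1.89 | $12.09 | — | $84.64
6 | $84.64 | $1.69 | $12.33 | — | $74.00
7 | $74.00 | $1.48 | $12.58 | — | $62.90
8 | $62.90 | $1.25 | $12.83 | — | $51.32
9 | $51.32 | $1.02 | $13.08 | — | $39.26
10 | $39.26 | $0.78 | $13.34 | — | $26.70

$13.34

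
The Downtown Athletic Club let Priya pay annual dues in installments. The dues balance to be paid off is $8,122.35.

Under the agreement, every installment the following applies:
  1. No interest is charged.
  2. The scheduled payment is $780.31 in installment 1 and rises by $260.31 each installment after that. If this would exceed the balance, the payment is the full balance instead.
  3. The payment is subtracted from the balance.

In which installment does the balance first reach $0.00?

6

Installment 1: $8,122.35 − $780.31 → $7,342.04
Installment 2: $7,342.04 − $1,040.62 → $6,301.42
Installment 3: $6,301.42 − $1,300.93 → $5,000.49
Installment 4: $5,000.49 − $1,561.24 → $3,439.25
Installment 5: $3,439.25 − $1,821.55 → $1,617.70
Installment 6: $1,617.70 − $1,617.70 → $0.00
Balance reaches $0.00 in installment 6.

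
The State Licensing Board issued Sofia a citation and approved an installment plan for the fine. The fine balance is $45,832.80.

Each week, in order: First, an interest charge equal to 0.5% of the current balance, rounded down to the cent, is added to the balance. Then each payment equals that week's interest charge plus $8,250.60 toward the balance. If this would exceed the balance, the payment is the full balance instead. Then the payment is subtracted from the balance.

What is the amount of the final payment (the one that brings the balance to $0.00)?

Week 1: opening $45,832.80; interest $229.16 → $46,061.96; payment $8,479.76; balance $37,582.20
Week 2: opening $37,582.20; interest $187.91 → $37,770.11; payment $8,438.51; balance $29,331.60
Week 3: opening $29,331.60; interest $146.65 → $29,478.25; payment $8,397.25; balance $21,081.00
Week 4: opening $21,081.00; interest $105.40 → $21,186.40; payment $8,356.00; balance $12,830.40
Week 5: opening $12,830.40; interest $64.15 → $12,894.55; payment $8,314.75; balance $4,579.80
Week 6: opening $4,579.80; interest $22.89 → $4,602.69; payment $4,602.69; balance $0.00

$4,602.69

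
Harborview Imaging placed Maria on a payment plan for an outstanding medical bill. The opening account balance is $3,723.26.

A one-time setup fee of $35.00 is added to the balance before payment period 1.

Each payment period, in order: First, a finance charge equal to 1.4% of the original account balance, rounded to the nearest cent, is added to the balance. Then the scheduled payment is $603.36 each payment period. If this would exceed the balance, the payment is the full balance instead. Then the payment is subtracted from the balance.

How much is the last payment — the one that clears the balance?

Payment period 1: $3,758.26 +$52.13 interest = $3,810.39; pay $603.36 → $3,207.03
Payment period 2: $3,207.03 +$52.13 interest = $3,259.16; pay $603.36 → $2,655.80
Payment period 3: $2,655.80 +$52.13 interest = $2,707.93; pay $603.36 → $2,104.57
Payment period 4: $2,104.57 +$52.13 interest = $2,156.70; pay $603.36 → $1,553.34
Payment period 5: $1,553.34 +$52.13 interest = $1,605.47; pay $603.36 → $1,002.11
Payment period 6: $1,002.11 +$52.13 interest = $1,054.24; pay $603.36 → $450.88
Payment period 7: $450.88 +$52.13 interest = $503.01; pay $503.01 → $0.00

$503.01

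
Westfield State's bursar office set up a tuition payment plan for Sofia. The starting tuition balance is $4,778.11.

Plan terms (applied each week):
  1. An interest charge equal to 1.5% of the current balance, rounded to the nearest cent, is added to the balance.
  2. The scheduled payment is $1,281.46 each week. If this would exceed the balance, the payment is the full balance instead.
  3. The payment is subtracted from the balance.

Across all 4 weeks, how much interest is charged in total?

Week 1: opening $4,778.11; interest $71.67 → $4,849.78; payment $1,281.46; balance $3,568.32
Week 2: opening $3,568.32; interest $53.52 → $3,621.84; payment $1,281.46; balance $2,340.38
Week 3: opening $2,340.38; interest $35.11 → $2,375.49; payment $1,281.46; balance $1,094.03
Week 4: opening $1,094.03; interest $16.41 → $1,110.44; payment $1,110.44; balance $0.00
Total interest: $71.67 + $53.52 + $35.11 + $16.41 = $176.71

$176.71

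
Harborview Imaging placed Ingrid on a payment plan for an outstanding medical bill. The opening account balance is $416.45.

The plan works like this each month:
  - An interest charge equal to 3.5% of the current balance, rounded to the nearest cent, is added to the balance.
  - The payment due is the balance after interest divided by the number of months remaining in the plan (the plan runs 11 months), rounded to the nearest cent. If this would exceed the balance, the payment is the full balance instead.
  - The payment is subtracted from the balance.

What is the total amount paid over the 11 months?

Month 1: opening $416.45; interest $14.58 → $431.03; payment $39.18; balance $391.85
Month 2: opening $391.85; interest $13.71 → $405.56; payment $40.56; balance $365.00
Month 3: opening $365.00; interest $12.78 → $377.78; payment $41.98; balance $335.80
Month 4: opening $335.80; interest $11.75 → $347.55; payment $43.44; balance $304.11
Month 5: opening $304.11; interest $10.64 → $314.75; payment $44.96; balance $269.79
Month 6: opening $269.79; interest $9.44 → $279.23; payment $46.54; balance $232.69
Month 7: opening $232.69; interest $8.14 → $240.83; payment $48.17; balance $192.66
Month 8: opening $192.66; interest $6.74 → $199.40; payment $49.85; balance $149.55
Month 9: opening $149.55; interest $5.23 → $154.78; payment $51.59; balance $103.19
Month 10: opening $103.19; interest $3.61 → $106.80; payment $53.40; balance $53.40
Month 11: opening $53.40; interest $1.87 → $55.27; payment $55.27; balance $0.00
Total paid: $514.94

$514.94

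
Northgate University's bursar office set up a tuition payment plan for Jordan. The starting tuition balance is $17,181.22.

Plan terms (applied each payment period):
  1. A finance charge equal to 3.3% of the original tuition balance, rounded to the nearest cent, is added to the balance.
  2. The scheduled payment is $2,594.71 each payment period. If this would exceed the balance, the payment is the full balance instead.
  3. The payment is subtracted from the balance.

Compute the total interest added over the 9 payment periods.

$5,102.82

Payment period 1: opening $17,181.22; interest $566.98 → $17,748.20; payment $2,594.71; balance $15,153.49
Payment period 2: opening $15,153.49; interest $566.98 → $15,720.47; payment $2,594.71; balance $13,125.76
Payment period 3: opening $13,125.76; interest $566.98 → $13,692.74; payment $2,594.71; balance $11,098.03
Payment period 4: opening $11,098.03; interest $566.98 → $11,665.01; payment $2,594.71; balance $9,070.30
Payment period 5: opening $9,070.30; interest $566.98 → $9,637.28; payment $2,594.71; balance $7,042.57
Payment period 6: opening $7,042.57; interest $566.98 → $7,609.55; payment $2,594.71; balance $5,014.84
Payment period 7: opening $5,014.84; interest $566.98 → $5,581.82; payment $2,594.71; balance $2,987.11
Payment period 8: opening $2,987.11; interest $566.98 → $3,554.09; payment $2,594.71; balance $959.38
Payment period 9: opening $959.38; interest $566.98 → $1,526.36; payment $1,526.36; balance $0.00
Total interest: $566.98 + $566.98 + $566.98 + $566.98 + $566.98 + $566.98 + $566.98 + $566.98 + $566.98 = $5,102.82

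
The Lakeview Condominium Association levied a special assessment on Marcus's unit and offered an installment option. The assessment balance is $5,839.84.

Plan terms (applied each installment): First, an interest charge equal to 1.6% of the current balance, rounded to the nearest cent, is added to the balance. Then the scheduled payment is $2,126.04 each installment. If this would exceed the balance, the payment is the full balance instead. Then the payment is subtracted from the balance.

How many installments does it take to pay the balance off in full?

3

Installment 1: opening $5,839.84; interest $93.44 → $5,933.28; payment $2,126.04; balance $3,807.24
Installment 2: opening $3,807.24; interest $60.92 → $3,868.16; payment $2,126.04; balance $1,742.12
Installment 3: opening $1,742.12; interest $27.87 → $1,769.99; payment $1,769.99; balance $0.00
Balance reaches $0.00 in installment 3.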